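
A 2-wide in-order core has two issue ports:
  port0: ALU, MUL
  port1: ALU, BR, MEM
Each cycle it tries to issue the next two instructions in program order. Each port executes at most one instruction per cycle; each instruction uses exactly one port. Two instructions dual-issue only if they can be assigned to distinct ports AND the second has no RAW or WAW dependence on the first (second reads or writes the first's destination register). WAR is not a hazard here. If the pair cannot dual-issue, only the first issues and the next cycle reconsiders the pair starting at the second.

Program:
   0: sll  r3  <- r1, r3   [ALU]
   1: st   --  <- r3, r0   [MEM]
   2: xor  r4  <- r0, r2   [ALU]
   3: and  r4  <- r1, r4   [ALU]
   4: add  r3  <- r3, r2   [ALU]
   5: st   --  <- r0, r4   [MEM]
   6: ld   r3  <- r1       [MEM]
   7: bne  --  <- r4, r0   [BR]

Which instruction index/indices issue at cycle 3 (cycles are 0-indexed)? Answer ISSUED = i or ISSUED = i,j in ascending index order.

c0: i0 sll.ALU  RAW r3
c1: i1/i2 st.MEM/xor.ALU  dual
c2: i3/i4 and.ALU/add.ALU  dual
c3: i5 st.MEM  no-port MEM/MEM
c4: i6 ld.MEM  no-port MEM/BR
c5: i7 bne.BR  tail

ISSUED = 5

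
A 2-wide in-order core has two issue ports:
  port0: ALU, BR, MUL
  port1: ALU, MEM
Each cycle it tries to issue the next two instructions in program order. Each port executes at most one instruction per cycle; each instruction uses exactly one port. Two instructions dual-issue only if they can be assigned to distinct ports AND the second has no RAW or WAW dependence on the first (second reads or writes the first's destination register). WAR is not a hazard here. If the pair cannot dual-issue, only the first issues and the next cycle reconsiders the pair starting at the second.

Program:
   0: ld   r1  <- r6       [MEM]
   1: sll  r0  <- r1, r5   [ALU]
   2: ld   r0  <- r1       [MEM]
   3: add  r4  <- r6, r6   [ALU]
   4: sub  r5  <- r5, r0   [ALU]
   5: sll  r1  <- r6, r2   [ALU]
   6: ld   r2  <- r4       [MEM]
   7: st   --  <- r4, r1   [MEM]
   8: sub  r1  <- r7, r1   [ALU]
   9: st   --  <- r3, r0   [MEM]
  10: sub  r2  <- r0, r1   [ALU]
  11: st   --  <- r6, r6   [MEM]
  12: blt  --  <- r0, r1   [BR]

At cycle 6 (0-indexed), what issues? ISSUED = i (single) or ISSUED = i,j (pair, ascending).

ISSUED = 9,10

[0] i0  ld  -- RAW r1
[1] i1  sll  -- WAW r0
[2] i2/i3  ld add  -- dual
[3] i4/i5  sub sll  -- dual
[4] i6  ld  -- no-port MEM/MEM
[5] i7/i8  st sub  -- dual
[6] i9/i10  st sub  -- dual
[7] i11/i12  st blt  -- dual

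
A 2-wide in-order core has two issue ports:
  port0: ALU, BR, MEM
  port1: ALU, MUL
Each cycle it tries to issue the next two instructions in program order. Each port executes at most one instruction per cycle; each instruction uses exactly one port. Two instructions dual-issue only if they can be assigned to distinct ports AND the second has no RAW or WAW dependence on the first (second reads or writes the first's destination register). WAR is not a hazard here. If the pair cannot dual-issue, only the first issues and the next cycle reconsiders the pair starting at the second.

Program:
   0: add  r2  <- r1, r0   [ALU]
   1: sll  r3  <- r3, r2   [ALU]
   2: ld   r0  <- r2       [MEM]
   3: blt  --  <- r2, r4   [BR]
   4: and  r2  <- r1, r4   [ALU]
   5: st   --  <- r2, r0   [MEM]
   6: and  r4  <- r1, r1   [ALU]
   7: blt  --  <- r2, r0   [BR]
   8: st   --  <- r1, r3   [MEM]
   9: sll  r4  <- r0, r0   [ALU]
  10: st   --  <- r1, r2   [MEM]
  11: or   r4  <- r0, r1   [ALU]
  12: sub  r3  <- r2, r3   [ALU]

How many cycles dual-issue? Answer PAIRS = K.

t=0 i0:add.ALU ; RAW r2
t=1 i1+i2:sll.ALU/ld.MEM ; pair
t=2 i3+i4:blt.BR/and.ALU ; pair
t=3 i5+i6:st.MEM/and.ALU ; pair
t=4 i7:blt.BR ; no-port BR/MEM
t=5 i8+i9:st.MEM/sll.ALU ; pair
t=6 i10+i11:st.MEM/or.ALU ; pair
t=7 i12:sub.ALU ; tail

PAIRS = 5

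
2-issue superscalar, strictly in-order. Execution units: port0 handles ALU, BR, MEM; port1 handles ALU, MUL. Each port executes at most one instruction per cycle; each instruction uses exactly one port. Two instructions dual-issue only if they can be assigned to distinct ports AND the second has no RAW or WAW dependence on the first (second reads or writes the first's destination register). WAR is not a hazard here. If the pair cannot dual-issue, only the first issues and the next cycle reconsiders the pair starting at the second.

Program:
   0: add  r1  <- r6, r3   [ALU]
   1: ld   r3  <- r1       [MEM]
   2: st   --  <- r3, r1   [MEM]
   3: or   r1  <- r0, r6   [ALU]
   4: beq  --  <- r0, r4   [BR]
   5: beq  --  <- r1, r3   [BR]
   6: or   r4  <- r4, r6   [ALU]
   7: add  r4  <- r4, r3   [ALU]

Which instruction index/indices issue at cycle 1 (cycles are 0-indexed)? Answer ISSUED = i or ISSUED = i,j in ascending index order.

t=0 i0:add.ALU ; RAW r1
t=1 i1:ld.MEM ; no-port MEM/MEM
t=2 i2/i3:st.MEM/or.ALU ; pair
t=3 i4:beq.BR ; no-port BR/BR
t=4 i5/i6:beq.BR/or.ALU ; pair
t=5 i7:add.ALU ; tail

ISSUED = 1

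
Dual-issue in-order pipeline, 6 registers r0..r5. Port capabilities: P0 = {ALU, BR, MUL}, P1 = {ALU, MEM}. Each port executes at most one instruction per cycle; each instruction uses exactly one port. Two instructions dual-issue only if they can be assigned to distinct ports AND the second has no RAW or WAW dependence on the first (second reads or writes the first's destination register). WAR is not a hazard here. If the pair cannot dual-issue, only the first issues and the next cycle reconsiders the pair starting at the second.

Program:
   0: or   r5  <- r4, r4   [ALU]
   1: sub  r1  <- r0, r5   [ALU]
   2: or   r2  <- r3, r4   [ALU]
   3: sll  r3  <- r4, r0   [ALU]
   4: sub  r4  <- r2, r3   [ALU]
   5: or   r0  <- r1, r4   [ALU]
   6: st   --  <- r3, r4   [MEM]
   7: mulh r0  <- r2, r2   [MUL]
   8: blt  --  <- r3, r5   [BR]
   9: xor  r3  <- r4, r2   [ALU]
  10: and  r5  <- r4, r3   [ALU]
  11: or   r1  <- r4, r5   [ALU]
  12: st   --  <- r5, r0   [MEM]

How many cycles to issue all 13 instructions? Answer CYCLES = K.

c0: i0 or.ALU  RAW r5
c1: i1+i2 sub.ALU+or.ALU  pair
c2: i3 sll.ALU  RAW r3
c3: i4 sub.ALU  RAW r4
c4: i5+i6 or.ALU+st.MEM  pair
c5: i7 mulh.MUL  no-port MUL/BR
c6: i8+i9 blt.BR+xor.ALU  pair
c7: i10 and.ALU  RAW r5
c8: i11+i12 or.ALU+st.MEM  pair

CYCLES = 9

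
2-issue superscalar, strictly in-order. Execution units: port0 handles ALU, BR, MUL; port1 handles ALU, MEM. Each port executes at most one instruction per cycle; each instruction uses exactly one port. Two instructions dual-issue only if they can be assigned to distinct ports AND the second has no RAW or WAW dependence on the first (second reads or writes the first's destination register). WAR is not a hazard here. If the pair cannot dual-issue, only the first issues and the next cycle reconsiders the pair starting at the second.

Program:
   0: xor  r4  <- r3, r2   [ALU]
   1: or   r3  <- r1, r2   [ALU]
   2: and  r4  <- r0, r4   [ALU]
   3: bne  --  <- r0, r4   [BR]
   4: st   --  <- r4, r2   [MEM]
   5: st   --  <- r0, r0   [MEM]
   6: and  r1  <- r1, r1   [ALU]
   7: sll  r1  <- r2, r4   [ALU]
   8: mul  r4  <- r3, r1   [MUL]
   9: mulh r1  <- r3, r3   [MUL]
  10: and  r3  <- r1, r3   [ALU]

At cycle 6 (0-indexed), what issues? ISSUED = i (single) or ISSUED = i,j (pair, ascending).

ISSUED = 9

c0: i0&i1 xor or  2-wide
c1: i2 and  RAW r4
c2: i3&i4 bne st  2-wide
c3: i5&i6 st and  2-wide
c4: i7 sll  RAW r1
c5: i8 mul  no-port MUL/MUL
c6: i9 mulh  RAW r1
c7: i10 and  tail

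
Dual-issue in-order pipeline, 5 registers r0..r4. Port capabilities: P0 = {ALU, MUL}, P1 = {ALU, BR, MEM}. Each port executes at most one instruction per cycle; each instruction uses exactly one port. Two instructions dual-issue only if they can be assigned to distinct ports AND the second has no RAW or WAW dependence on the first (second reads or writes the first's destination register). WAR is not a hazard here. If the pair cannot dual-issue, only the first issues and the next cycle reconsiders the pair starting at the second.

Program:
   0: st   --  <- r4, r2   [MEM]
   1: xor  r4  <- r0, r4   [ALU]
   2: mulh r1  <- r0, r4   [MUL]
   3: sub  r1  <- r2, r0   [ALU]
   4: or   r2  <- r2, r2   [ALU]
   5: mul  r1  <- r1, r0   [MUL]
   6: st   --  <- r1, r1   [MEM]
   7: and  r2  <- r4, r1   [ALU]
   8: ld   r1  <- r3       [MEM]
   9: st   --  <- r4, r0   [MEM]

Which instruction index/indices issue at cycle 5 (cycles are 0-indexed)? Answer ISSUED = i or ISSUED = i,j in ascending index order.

[0] i0/i1  st;xor  -- pair
[1] i2  mulh  -- WAW r1
[2] i3/i4  sub;or  -- pair
[3] i5  mul  -- RAW r1
[4] i6/i7  st;and  -- pair
[5] i8  ld  -- no-port MEM/MEM
[6] i9  st  -- tail

ISSUED = 8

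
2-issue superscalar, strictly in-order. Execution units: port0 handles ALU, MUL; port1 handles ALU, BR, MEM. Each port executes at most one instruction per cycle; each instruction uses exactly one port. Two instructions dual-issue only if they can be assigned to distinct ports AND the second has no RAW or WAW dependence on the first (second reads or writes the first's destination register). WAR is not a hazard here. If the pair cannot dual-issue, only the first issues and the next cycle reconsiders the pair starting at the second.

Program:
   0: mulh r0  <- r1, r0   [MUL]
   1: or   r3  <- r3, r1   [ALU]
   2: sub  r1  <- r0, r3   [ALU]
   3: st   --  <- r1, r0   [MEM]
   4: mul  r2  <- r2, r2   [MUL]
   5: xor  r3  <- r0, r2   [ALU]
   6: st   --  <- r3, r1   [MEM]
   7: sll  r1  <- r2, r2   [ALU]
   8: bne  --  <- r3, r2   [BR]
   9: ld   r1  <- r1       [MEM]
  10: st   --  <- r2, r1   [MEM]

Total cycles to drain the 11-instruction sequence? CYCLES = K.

CYCLES = 8

#0 head=0: mulh+or i0,i1 2-wide
#1 head=2: sub i2 RAW r1
#2 head=3: st+mul i3,i4 2-wide
#3 head=5: xor i5 RAW r3
#4 head=6: st+sll i6,i7 2-wide
#5 head=8: bne i8 no-port BR/MEM
#6 head=9: ld i9 no-port MEM/MEM
#7 head=10: st i10 tail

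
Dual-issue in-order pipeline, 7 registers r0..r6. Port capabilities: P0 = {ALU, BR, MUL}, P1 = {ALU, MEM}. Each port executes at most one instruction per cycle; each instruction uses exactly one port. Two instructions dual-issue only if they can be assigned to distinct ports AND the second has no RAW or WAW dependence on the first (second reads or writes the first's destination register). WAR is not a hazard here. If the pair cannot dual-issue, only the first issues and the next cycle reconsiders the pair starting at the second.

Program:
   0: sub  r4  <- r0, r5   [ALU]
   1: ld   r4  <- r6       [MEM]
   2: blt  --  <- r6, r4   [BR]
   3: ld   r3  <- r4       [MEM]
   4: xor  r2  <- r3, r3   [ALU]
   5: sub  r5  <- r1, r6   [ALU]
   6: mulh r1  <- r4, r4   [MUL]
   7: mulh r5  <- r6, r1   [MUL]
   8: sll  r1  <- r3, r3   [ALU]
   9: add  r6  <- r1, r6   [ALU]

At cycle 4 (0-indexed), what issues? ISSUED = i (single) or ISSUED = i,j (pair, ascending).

t=0 i0:sub ; WAW r4
t=1 i1:ld ; RAW r4
t=2 i2+i3:blt;ld ; pair
t=3 i4+i5:xor;sub ; pair
t=4 i6:mulh ; no-port MUL/MUL
t=5 i7+i8:mulh;sll ; pair
t=6 i9:add ; tail

ISSUED = 6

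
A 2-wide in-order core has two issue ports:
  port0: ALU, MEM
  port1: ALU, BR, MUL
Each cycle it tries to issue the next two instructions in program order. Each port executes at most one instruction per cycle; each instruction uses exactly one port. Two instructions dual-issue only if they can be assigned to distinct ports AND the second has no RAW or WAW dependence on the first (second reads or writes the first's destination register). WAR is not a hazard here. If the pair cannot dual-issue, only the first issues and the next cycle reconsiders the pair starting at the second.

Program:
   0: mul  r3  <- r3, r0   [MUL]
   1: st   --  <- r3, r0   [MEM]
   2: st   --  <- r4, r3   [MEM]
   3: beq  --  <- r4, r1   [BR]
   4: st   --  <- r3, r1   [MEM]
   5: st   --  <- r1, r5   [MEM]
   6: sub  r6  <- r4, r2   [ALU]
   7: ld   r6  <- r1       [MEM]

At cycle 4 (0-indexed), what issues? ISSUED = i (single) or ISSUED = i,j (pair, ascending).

ISSUED = 5,6

0. mul @i0  | RAW r3
1. st @i1  | no-port MEM/MEM
2. st beq @i2+i3  | 2-wide
3. st @i4  | no-port MEM/MEM
4. st sub @i5+i6  | 2-wide
5. ld @i7  | tail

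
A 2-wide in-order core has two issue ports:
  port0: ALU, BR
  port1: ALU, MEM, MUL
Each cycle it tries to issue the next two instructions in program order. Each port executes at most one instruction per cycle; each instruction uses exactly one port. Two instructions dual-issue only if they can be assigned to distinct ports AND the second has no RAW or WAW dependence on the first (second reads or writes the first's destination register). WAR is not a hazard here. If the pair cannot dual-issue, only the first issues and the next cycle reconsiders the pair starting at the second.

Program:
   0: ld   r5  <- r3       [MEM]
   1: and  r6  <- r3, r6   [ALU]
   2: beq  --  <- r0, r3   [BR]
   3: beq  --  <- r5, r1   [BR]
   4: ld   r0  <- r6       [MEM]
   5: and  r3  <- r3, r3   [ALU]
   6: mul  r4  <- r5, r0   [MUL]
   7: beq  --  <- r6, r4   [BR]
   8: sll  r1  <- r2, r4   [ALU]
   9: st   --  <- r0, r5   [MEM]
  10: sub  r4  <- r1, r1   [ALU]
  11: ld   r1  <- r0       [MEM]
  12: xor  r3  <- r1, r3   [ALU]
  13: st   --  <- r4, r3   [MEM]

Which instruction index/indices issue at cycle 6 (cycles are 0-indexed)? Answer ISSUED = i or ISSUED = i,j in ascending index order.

ISSUED = 11

c0: i0&i1 ld;and  dual
c1: i2 beq  no-port BR/BR
c2: i3&i4 beq;ld  dual
c3: i5&i6 and;mul  dual
c4: i7&i8 beq;sll  dual
c5: i9&i10 st;sub  dual
c6: i11 ld  RAW r1
c7: i12 xor  RAW r3
c8: i13 st  tail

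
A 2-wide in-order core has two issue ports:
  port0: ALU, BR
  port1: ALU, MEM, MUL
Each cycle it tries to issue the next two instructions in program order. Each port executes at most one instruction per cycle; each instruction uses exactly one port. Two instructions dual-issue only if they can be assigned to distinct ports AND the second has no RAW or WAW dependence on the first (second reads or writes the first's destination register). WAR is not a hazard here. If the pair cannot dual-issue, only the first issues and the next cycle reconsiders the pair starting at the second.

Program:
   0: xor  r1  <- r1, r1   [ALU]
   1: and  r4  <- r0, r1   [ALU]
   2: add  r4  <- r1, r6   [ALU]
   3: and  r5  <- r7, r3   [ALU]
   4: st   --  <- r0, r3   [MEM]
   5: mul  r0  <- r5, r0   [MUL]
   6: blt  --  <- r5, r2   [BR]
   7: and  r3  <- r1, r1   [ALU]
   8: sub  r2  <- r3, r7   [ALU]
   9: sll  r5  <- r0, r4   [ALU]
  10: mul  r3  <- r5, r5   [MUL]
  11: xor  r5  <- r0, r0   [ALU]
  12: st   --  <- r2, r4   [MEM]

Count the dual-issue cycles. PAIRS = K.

PAIRS = 4

#0 head=0: xor i0 RAW r1
#1 head=1: and i1 WAW r4
#2 head=2: add+and i2+i3 2-wide
#3 head=4: st i4 no-port MEM/MUL
#4 head=5: mul+blt i5+i6 2-wide
#5 head=7: and i7 RAW r3
#6 head=8: sub+sll i8+i9 2-wide
#7 head=10: mul+xor i10+i11 2-wide
#8 head=12: st i12 tail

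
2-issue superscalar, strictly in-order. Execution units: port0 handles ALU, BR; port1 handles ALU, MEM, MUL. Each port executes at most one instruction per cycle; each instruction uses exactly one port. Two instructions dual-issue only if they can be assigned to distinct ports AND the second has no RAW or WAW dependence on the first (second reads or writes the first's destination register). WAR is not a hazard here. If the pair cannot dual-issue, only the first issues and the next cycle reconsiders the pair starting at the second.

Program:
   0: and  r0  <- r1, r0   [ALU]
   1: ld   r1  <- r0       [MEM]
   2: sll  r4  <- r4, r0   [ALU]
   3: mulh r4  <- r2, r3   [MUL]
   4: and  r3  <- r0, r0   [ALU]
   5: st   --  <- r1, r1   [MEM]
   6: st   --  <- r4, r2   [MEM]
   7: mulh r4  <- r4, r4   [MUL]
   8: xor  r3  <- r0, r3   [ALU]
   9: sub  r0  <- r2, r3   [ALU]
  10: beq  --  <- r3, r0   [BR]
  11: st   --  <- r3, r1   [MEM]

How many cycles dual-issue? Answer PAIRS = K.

PAIRS = 4

t=0 i0:and ; RAW r0
t=1 i1&i2:ld;sll ; 2-wide
t=2 i3&i4:mulh;and ; 2-wide
t=3 i5:st ; no-port MEM/MEM
t=4 i6:st ; no-port MEM/MUL
t=5 i7&i8:mulh;xor ; 2-wide
t=6 i9:sub ; RAW r0
t=7 i10&i11:beq;st ; 2-wide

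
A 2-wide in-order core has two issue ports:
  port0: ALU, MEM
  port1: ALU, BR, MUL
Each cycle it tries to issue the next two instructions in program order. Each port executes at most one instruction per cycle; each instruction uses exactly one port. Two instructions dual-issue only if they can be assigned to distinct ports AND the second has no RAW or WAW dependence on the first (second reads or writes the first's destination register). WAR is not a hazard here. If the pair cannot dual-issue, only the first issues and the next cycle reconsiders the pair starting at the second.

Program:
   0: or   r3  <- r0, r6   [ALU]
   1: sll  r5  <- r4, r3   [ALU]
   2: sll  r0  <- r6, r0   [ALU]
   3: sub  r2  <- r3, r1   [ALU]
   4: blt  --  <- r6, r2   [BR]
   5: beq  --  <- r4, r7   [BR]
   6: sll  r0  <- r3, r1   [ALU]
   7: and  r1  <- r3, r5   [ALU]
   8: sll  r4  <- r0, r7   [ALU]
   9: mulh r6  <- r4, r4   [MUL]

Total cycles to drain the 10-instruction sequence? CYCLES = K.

CYCLES = 7

#0 head=0: or i0 RAW r3
#1 head=1: sll;sll i1+i2 2-wide
#2 head=3: sub i3 RAW r2
#3 head=4: blt i4 no-port BR/BR
#4 head=5: beq;sll i5+i6 2-wide
#5 head=7: and;sll i7+i8 2-wide
#6 head=9: mulh i9 tail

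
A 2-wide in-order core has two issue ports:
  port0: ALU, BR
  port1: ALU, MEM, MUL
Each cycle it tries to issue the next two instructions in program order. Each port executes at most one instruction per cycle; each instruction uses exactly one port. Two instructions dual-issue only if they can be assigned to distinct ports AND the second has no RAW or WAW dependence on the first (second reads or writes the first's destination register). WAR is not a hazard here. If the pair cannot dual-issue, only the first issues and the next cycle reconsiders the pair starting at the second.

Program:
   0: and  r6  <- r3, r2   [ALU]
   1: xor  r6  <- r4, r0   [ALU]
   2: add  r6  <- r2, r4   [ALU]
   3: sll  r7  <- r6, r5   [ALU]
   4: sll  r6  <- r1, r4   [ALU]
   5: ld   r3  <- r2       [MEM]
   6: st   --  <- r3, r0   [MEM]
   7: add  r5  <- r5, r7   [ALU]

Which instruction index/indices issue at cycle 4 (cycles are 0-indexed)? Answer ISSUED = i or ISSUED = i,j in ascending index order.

  cy0 -> i0 (and.ALU) WAW r6
  cy1 -> i1 (xor.ALU) WAW r6
  cy2 -> i2 (add.ALU) RAW r6
  cy3 -> i3&i4 (sll.ALU/sll.ALU) 2-wide
  cy4 -> i5 (ld.MEM) no-port MEM/MEM
  cy5 -> i6&i7 (st.MEM/add.ALU) 2-wide

ISSUED = 5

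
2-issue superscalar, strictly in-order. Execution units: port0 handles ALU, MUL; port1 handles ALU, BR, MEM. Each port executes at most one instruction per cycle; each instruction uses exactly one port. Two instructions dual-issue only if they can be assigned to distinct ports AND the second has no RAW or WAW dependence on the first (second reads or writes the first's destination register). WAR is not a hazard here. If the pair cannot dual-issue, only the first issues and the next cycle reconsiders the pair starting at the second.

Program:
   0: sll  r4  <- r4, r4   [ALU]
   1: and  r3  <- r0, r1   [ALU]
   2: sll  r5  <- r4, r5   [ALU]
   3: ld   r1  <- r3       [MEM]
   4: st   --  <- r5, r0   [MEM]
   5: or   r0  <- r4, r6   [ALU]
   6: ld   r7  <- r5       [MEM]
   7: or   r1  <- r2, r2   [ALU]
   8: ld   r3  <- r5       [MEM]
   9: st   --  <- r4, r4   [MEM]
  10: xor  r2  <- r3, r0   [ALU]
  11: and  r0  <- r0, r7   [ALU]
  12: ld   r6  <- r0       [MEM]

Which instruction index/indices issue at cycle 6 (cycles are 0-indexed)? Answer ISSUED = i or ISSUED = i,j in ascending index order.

ISSUED = 11

  cy0 -> i0+i1 (sll.ALU+and.ALU) pair
  cy1 -> i2+i3 (sll.ALU+ld.MEM) pair
  cy2 -> i4+i5 (st.MEM+or.ALU) pair
  cy3 -> i6+i7 (ld.MEM+or.ALU) pair
  cy4 -> i8 (ld.MEM) no-port MEM/MEM
  cy5 -> i9+i10 (st.MEM+xor.ALU) pair
  cy6 -> i11 (and.ALU) RAW r0
  cy7 -> i12 (ld.MEM) tail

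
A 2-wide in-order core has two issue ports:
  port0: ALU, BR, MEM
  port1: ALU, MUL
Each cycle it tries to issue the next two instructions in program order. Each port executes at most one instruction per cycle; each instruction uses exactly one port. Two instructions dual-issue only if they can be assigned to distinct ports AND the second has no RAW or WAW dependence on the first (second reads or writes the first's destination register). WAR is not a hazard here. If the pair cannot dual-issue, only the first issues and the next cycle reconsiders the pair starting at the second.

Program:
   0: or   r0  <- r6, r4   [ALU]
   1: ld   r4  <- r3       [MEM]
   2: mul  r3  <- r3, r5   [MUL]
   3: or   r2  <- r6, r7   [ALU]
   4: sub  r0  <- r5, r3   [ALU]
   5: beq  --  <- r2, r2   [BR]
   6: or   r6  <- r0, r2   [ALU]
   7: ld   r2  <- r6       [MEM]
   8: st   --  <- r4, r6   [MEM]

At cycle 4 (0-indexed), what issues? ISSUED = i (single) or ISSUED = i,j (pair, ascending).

  cy0 -> i0,i1 (or;ld) pair
  cy1 -> i2,i3 (mul;or) pair
  cy2 -> i4,i5 (sub;beq) pair
  cy3 -> i6 (or) RAW r6
  cy4 -> i7 (ld) no-port MEM/MEM
  cy5 -> i8 (st) tail

ISSUED = 7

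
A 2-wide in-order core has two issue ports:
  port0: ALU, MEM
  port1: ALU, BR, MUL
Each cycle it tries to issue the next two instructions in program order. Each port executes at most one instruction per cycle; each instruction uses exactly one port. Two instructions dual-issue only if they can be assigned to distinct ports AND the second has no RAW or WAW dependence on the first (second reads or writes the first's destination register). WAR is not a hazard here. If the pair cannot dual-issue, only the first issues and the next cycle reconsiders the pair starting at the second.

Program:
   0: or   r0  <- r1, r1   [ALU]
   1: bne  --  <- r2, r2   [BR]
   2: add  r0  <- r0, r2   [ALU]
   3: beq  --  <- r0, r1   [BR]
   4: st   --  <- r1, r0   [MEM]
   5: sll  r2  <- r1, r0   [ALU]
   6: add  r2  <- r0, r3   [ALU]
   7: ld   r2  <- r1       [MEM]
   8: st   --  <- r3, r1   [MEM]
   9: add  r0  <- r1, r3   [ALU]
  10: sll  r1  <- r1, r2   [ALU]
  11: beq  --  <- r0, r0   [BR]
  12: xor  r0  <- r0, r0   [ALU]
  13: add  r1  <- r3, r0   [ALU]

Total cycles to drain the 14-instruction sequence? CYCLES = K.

CYCLES = 10

[0] i0/i1  or.ALU+bne.BR  -- dual
[1] i2  add.ALU  -- RAW r0
[2] i3/i4  beq.BR+st.MEM  -- dual
[3] i5  sll.ALU  -- WAW r2
[4] i6  add.ALU  -- WAW r2
[5] i7  ld.MEM  -- no-port MEM/MEM
[6] i8/i9  st.MEM+add.ALU  -- dual
[7] i10/i11  sll.ALU+beq.BR  -- dual
[8] i12  xor.ALU  -- RAW r0
[9] i13  add.ALU  -- tail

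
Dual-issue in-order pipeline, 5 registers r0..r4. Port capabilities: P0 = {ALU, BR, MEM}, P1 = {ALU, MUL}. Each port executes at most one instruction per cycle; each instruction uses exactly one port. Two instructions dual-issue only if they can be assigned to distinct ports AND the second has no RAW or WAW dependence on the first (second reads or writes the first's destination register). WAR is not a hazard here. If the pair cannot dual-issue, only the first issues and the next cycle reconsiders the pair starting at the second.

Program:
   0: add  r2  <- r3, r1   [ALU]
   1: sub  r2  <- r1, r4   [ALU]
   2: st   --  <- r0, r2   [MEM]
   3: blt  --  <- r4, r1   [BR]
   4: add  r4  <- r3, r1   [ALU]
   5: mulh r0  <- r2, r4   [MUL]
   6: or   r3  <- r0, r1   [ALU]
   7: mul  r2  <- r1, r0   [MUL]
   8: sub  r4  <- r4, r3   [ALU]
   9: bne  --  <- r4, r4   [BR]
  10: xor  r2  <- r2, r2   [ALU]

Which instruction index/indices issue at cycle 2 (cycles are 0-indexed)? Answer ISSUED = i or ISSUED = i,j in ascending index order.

[0] i0  add  -- WAW r2
[1] i1  sub  -- RAW r2
[2] i2  st  -- no-port MEM/BR
[3] i3,i4  blt add  -- 2-wide
[4] i5  mulh  -- RAW r0
[5] i6,i7  or mul  -- 2-wide
[6] i8  sub  -- RAW r4
[7] i9,i10  bne xor  -- 2-wide

ISSUED = 2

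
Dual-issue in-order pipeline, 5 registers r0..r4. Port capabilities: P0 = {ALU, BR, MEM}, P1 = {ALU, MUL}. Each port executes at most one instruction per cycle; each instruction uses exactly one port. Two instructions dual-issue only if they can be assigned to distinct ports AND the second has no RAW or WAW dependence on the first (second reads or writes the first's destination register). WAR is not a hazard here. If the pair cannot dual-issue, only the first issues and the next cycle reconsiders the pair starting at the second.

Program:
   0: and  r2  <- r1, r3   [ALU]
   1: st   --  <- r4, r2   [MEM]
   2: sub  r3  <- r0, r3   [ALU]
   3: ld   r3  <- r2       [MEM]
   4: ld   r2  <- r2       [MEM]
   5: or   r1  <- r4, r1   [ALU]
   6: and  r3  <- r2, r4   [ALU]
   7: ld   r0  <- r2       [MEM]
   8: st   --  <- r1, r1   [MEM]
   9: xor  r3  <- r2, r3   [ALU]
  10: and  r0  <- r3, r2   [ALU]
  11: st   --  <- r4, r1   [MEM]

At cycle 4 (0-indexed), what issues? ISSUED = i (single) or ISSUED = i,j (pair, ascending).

ISSUED = 6,7

c0: i0 and.ALU  RAW r2
c1: i1&i2 st.MEM+sub.ALU  2-wide
c2: i3 ld.MEM  no-port MEM/MEM
c3: i4&i5 ld.MEM+or.ALU  2-wide
c4: i6&i7 and.ALU+ld.MEM  2-wide
c5: i8&i9 st.MEM+xor.ALU  2-wide
c6: i10&i11 and.ALU+st.MEM  2-wide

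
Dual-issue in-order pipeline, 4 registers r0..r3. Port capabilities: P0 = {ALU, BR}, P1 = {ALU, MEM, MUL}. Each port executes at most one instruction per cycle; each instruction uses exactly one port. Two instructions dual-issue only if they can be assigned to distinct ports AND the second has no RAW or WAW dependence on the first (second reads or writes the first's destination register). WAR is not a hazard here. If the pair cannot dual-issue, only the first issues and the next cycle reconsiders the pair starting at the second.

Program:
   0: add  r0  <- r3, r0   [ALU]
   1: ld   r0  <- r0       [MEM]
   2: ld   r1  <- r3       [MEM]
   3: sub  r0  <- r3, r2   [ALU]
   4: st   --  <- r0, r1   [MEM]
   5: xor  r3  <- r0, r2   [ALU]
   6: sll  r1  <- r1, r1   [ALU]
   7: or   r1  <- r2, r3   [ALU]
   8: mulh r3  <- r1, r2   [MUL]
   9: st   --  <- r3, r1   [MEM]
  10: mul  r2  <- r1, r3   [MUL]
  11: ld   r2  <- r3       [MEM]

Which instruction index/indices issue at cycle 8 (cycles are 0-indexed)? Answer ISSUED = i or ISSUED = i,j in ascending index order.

ISSUED = 10

t=0 i0:add ; RAW+WAW r0
t=1 i1:ld ; no-port MEM/MEM
t=2 i2,i3:ld;sub ; dual
t=3 i4,i5:st;xor ; dual
t=4 i6:sll ; WAW r1
t=5 i7:or ; RAW r1
t=6 i8:mulh ; no-port MUL/MEM
t=7 i9:st ; no-port MEM/MUL
t=8 i10:mul ; no-port MUL/MEM
t=9 i11:ld ; tail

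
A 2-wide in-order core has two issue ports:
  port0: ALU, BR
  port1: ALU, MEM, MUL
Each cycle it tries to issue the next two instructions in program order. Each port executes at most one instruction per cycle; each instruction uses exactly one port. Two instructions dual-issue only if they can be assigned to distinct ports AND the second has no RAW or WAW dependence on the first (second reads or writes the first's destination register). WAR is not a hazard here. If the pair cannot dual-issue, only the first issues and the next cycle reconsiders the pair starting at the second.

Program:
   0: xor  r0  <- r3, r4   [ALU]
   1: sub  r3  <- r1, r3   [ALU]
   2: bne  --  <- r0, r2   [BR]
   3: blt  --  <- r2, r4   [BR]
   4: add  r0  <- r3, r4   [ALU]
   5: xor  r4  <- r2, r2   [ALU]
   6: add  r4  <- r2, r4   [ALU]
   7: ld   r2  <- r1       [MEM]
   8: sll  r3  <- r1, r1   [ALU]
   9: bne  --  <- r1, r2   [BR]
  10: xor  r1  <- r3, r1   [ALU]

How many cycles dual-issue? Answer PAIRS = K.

c0: i0/i1 xor.ALU/sub.ALU  2-wide
c1: i2 bne.BR  no-port BR/BR
c2: i3/i4 blt.BR/add.ALU  2-wide
c3: i5 xor.ALU  RAW+WAW r4
c4: i6/i7 add.ALU/ld.MEM  2-wide
c5: i8/i9 sll.ALU/bne.BR  2-wide
c6: i10 xor.ALU  tail

PAIRS = 4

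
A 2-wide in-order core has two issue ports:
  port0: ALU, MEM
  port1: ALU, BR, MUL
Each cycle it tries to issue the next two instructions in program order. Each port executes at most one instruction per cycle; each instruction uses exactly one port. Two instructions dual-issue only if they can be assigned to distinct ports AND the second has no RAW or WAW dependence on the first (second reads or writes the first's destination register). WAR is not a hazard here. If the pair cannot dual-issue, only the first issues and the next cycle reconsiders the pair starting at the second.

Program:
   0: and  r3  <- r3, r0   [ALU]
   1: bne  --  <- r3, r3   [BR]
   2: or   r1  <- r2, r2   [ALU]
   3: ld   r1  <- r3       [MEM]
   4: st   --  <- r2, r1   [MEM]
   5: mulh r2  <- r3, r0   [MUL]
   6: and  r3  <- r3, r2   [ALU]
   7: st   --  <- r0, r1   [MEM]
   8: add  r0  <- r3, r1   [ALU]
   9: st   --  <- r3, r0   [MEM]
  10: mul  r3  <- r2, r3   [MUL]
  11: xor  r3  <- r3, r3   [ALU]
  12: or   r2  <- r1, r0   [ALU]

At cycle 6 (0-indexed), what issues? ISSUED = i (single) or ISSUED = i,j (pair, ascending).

ISSUED = 9,10

c0: i0 and.ALU  RAW r3
c1: i1/i2 bne.BR+or.ALU  pair
c2: i3 ld.MEM  no-port MEM/MEM
c3: i4/i5 st.MEM+mulh.MUL  pair
c4: i6/i7 and.ALU+st.MEM  pair
c5: i8 add.ALU  RAW r0
c6: i9/i10 st.MEM+mul.MUL  pair
c7: i11/i12 xor.ALU+or.ALU  pair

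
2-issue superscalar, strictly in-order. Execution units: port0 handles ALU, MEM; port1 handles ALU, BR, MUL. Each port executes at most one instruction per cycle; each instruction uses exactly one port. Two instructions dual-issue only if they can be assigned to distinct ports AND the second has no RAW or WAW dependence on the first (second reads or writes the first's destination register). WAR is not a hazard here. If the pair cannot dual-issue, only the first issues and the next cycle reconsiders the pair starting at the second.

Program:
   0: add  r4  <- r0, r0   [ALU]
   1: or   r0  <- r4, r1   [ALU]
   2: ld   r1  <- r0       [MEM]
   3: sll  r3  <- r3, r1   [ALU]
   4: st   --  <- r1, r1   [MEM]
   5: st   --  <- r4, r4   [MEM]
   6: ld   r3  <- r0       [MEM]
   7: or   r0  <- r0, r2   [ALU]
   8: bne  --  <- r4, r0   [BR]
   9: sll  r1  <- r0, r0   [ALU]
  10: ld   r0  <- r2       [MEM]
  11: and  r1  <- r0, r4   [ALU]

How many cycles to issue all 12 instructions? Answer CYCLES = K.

CYCLES = 9

c0: i0 add  RAW r4
c1: i1 or  RAW r0
c2: i2 ld  RAW r1
c3: i3,i4 sll st  pair
c4: i5 st  no-port MEM/MEM
c5: i6,i7 ld or  pair
c6: i8,i9 bne sll  pair
c7: i10 ld  RAW r0
c8: i11 and  tail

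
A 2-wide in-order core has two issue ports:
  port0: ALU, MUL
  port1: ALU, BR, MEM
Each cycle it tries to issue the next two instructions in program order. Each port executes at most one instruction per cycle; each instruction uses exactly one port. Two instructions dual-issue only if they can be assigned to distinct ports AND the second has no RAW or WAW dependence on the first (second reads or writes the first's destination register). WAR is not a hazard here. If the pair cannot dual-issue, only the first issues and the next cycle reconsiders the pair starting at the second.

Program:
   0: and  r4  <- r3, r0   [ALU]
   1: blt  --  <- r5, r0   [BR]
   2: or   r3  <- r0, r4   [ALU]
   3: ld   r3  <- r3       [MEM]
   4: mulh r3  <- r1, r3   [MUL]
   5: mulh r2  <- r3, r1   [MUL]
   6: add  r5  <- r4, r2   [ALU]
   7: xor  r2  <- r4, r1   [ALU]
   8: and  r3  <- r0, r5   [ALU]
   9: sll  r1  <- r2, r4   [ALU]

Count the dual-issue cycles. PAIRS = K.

PAIRS = 3

  cy0 -> i0,i1 (and+blt) 2-wide
  cy1 -> i2 (or) RAW+WAW r3
  cy2 -> i3 (ld) RAW+WAW r3
  cy3 -> i4 (mulh) no-port MUL/MUL
  cy4 -> i5 (mulh) RAW r2
  cy5 -> i6,i7 (add+xor) 2-wide
  cy6 -> i8,i9 (and+sll) 2-wide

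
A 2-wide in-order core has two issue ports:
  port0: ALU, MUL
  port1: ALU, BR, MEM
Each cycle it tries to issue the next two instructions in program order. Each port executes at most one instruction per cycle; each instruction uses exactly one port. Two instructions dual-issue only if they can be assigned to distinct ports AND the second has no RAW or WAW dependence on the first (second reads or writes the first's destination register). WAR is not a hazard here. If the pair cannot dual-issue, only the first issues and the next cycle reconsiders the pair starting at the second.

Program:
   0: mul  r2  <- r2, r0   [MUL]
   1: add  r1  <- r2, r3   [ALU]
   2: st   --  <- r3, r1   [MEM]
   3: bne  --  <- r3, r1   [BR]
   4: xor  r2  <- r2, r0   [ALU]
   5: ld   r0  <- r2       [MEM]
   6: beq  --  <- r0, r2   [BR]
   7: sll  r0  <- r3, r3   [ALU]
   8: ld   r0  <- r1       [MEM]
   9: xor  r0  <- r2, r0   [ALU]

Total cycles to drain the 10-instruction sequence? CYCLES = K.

0. mul @i0  | RAW r2
1. add @i1  | RAW r1
2. st @i2  | no-port MEM/BR
3. bne xor @i3/i4  | dual
4. ld @i5  | no-port MEM/BR
5. beq sll @i6/i7  | dual
6. ld @i8  | RAW+WAW r0
7. xor @i9  | tail

CYCLES = 8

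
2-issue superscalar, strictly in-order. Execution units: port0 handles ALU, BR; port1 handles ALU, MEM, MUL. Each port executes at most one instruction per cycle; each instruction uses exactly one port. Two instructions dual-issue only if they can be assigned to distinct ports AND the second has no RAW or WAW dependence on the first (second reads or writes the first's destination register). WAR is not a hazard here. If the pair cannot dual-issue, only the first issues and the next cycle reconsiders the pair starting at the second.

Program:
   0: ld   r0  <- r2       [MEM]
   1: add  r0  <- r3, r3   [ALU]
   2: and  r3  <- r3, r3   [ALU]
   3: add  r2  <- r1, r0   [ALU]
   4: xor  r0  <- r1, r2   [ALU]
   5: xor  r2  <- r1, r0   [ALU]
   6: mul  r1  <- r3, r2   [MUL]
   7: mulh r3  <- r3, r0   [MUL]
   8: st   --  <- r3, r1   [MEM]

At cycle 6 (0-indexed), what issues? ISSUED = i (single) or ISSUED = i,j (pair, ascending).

c0: i0 ld  WAW r0
c1: i1+i2 add and  dual
c2: i3 add  RAW r2
c3: i4 xor  RAW r0
c4: i5 xor  RAW r2
c5: i6 mul  no-port MUL/MUL
c6: i7 mulh  no-port MUL/MEM
c7: i8 st  tail

ISSUED = 7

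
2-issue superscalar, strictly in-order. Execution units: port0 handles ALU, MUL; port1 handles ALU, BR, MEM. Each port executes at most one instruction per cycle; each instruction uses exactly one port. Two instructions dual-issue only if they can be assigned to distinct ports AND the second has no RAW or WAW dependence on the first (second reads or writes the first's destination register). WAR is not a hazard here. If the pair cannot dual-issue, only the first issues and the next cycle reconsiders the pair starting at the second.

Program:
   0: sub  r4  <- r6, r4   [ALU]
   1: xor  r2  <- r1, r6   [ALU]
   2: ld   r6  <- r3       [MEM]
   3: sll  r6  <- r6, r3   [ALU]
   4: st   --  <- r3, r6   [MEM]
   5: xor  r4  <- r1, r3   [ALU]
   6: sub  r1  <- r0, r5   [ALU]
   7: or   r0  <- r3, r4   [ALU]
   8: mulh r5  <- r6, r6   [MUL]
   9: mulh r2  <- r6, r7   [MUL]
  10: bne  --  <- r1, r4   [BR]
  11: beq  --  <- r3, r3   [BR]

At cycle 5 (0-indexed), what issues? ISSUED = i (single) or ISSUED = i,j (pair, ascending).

ISSUED = 8

[0] i0+i1  sub.ALU+xor.ALU  -- pair
[1] i2  ld.MEM  -- RAW+WAW r6
[2] i3  sll.ALU  -- RAW r6
[3] i4+i5  st.MEM+xor.ALU  -- pair
[4] i6+i7  sub.ALU+or.ALU  -- pair
[5] i8  mulh.MUL  -- no-port MUL/MUL
[6] i9+i10  mulh.MUL+bne.BR  -- pair
[7] i11  beq.BR  -- tail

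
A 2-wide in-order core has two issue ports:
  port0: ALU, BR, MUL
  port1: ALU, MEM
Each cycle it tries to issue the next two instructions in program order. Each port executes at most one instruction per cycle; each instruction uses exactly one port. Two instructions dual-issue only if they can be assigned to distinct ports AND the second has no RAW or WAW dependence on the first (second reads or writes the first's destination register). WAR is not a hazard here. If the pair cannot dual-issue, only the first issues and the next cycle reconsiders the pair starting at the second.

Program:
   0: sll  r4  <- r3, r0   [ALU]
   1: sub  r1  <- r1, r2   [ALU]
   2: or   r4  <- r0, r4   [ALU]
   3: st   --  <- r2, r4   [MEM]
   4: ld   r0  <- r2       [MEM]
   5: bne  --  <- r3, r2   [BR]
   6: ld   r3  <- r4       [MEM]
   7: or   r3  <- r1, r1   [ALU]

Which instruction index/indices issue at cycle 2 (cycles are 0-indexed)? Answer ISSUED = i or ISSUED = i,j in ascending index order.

ISSUED = 3

0. sll.ALU/sub.ALU @i0/i1  | pair
1. or.ALU @i2  | RAW r4
2. st.MEM @i3  | no-port MEM/MEM
3. ld.MEM/bne.BR @i4/i5  | pair
4. ld.MEM @i6  | WAW r3
5. or.ALU @i7  | tail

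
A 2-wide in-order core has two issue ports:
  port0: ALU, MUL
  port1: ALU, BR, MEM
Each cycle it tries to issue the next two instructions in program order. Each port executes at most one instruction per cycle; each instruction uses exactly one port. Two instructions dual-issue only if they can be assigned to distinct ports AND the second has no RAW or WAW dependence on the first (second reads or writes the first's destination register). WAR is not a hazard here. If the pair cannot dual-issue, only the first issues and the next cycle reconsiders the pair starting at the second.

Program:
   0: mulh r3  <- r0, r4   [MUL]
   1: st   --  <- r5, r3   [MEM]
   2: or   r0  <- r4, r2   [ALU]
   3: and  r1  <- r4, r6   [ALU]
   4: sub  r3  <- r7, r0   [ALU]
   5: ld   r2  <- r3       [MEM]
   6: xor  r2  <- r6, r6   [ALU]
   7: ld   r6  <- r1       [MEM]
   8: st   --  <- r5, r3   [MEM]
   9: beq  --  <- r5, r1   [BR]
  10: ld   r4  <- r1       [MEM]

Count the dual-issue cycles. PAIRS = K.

PAIRS = 3

0. mulh.MUL @i0  | RAW r3
1. st.MEM+or.ALU @i1+i2  | pair
2. and.ALU+sub.ALU @i3+i4  | pair
3. ld.MEM @i5  | WAW r2
4. xor.ALU+ld.MEM @i6+i7  | pair
5. st.MEM @i8  | no-port MEM/BR
6. beq.BR @i9  | no-port BR/MEM
7. ld.MEM @i10  | tail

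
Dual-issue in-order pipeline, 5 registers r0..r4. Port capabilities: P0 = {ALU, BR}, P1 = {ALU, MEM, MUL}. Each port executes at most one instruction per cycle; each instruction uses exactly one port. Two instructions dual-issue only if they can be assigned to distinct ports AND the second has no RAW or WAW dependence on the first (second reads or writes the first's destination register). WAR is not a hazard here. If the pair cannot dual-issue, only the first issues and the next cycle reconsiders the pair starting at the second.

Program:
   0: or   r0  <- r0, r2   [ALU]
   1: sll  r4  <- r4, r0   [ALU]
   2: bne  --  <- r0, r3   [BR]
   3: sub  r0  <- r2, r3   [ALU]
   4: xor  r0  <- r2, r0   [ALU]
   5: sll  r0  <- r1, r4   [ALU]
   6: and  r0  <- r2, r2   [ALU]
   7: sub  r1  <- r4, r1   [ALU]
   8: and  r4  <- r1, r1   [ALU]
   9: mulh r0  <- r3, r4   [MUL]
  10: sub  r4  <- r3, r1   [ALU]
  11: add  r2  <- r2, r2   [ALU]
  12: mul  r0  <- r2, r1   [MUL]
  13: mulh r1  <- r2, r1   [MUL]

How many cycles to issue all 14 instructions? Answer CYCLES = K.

[0] i0  or  -- RAW r0
[1] i1+i2  sll+bne  -- 2-wide
[2] i3  sub  -- RAW+WAW r0
[3] i4  xor  -- WAW r0
[4] i5  sll  -- WAW r0
[5] i6+i7  and+sub  -- 2-wide
[6] i8  and  -- RAW r4
[7] i9+i10  mulh+sub  -- 2-wide
[8] i11  add  -- RAW r2
[9] i12  mul  -- no-port MUL/MUL
[10] i13  mulh  -- tail

CYCLES = 11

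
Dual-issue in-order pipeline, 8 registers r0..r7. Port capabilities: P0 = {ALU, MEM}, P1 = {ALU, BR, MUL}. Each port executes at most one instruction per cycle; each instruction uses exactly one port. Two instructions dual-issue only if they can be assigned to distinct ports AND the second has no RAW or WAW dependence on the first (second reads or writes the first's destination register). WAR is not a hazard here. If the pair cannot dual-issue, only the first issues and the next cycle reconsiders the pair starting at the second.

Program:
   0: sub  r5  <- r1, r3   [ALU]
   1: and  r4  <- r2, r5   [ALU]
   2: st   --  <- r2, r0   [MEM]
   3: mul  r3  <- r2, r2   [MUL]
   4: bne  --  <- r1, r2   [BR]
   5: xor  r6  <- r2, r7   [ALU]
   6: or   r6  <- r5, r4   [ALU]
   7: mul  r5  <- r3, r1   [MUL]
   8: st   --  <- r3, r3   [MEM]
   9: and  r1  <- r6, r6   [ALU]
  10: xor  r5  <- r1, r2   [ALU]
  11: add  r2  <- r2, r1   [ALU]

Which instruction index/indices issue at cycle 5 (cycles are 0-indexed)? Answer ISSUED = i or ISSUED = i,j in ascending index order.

ISSUED = 8,9

#0 head=0: sub i0 RAW r5
#1 head=1: and/st i1/i2 dual
#2 head=3: mul i3 no-port MUL/BR
#3 head=4: bne/xor i4/i5 dual
#4 head=6: or/mul i6/i7 dual
#5 head=8: st/and i8/i9 dual
#6 head=10: xor/add i10/i11 dual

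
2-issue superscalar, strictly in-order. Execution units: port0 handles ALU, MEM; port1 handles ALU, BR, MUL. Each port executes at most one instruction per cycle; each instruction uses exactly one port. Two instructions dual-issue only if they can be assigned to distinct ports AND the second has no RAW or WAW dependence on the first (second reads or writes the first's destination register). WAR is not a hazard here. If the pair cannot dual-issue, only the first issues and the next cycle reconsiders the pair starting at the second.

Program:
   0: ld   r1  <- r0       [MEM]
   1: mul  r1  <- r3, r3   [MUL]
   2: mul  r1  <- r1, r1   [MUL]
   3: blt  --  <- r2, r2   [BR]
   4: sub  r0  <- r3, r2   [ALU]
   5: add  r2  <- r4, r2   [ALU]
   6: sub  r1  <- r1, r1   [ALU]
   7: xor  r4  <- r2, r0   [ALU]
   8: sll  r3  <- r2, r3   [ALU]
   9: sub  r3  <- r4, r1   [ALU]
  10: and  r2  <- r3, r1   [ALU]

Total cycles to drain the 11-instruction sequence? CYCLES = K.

CYCLES = 8

0. ld.MEM @i0  | WAW r1
1. mul.MUL @i1  | no-port MUL/MUL
2. mul.MUL @i2  | no-port MUL/BR
3. blt.BR/sub.ALU @i3&i4  | 2-wide
4. add.ALU/sub.ALU @i5&i6  | 2-wide
5. xor.ALU/sll.ALU @i7&i8  | 2-wide
6. sub.ALU @i9  | RAW r3
7. and.ALU @i10  | tail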